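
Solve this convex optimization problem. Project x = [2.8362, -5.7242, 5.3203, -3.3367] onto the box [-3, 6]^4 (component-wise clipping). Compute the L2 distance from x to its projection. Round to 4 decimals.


Project each component onto [-3, 6].
clip(2.8362) = 2.8362, clip(-5.7242) = -3.0, clip(5.3203) = 5.3203, clip(-3.3367) = -3.0
Projection = [2.8362, -3.0, 5.3203, -3.0]
Squared diffs: [0.0, 7.4213, 0.0, 0.1134]
Distance = sqrt(7.5347) = 2.7449


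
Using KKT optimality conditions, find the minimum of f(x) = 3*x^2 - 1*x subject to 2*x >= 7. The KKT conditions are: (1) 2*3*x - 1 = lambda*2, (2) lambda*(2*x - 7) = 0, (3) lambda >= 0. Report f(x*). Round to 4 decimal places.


Step 1: Try lambda = 0 (constraint inactive).
x_unc = 1/(2*3) = 0.1667
Check: 2*0.1667 = 0.3334 < 7 -- violated!
Step 2: Constraint must be active: 2*x = 7
x* = 7/2 = 3.5
lambda = (2*3*3.5 - 1)/2 = 10.0
Step 3: Compute optimal value.
f(x*) = 3*3.5^2 - 1*3.5 = 33.25


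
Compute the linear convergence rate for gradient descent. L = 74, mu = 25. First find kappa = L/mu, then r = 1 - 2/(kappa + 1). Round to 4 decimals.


Step 1: Compute the condition number.
kappa = L/mu = 74/25 = 2.96
Step 2: Compute the convergence rate.
r = 1 - 2/(kappa + 1) = 1 - 2*mu/(L + mu) = (L - mu)/(L + mu) = 49/99 = 0.4949


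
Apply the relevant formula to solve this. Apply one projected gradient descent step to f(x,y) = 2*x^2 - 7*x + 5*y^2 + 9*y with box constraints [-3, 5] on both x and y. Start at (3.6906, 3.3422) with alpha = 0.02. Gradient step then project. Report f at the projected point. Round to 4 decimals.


Step 1: Compute gradient at (3.6906, 3.3422).
grad_x = 2*2*3.6906 - 7 = 7.7624
grad_y = 2*5*3.3422 + 9 = 42.422
Step 2: Gradient step.
x_raw = 3.6906 - 0.02*7.7624 = 3.5354
y_raw = 3.3422 - 0.02*42.422 = 2.4938
Step 3: Project onto [-3, 5].
x_proj = clip(3.5354) = 3.5354
y_proj = clip(2.4938) = 2.4938
Step 4: Evaluate f.
f(3.5354, 2.4938) = 53.788


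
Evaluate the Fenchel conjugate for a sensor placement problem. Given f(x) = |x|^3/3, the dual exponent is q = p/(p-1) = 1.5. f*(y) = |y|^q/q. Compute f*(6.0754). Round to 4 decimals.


The conjugate exponent q satisfies 1/p + 1/q = 1.
p = 3, so q = 3/(3 - 1) = 1.5
|y|^q = 6.0754^1.5 = 14.9748
f*(6.0754) = 14.9748 / 1.5 = 9.9832


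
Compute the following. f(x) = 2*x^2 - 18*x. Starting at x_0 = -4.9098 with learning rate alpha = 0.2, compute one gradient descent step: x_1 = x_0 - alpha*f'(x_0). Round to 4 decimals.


We compute the gradient at x_0 and apply the update.
f'(x) = 4*x - 18
f'(-4.9098) = 4*-4.9098 - 18 = -37.6392
x_1 = -4.9098 - 0.2*-37.6392 = 2.618


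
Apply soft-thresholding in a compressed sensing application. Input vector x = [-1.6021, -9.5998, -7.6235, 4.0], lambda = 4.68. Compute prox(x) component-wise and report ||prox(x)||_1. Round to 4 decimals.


Soft-thresholding with lambda = 4.68:
prox(-1.6021) = sign(-1.6021)*max(|-1.6021| - 4.68, 0) = 0.0
prox(-9.5998) = sign(-9.5998)*max(|-9.5998| - 4.68, 0) = -4.9198
prox(-7.6235) = sign(-7.6235)*max(|-7.6235| - 4.68, 0) = -2.9435
prox(4.0) = sign(4.0)*max(|4.0| - 4.68, 0) = 0.0
prox(x) = [0.0, -4.9198, -2.9435, 0.0]
||prox(x)||_1 = 0.0 + 4.9198 + 2.9435 + 0.0 = 7.8633


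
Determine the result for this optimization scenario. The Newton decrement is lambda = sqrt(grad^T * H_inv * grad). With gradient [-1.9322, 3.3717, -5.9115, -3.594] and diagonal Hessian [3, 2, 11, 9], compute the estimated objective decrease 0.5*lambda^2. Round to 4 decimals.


Step 1: H is diagonal, so H^(-1) * g = [-0.6441, 1.6859, -0.5374, -0.3993].
Step 2: g^T H^(-1) g = sum_i g_i^2 / H_ii
  = (-1.9322)^2/3 + (3.3717)^2/2 + (-5.9115)^2/11 + (-3.594)^2/9
  = 1.2445 + 5.6842 + 3.1769 + 1.4352 = 11.5407
Step 3: Objective decrease = 0.5 * g^T H^(-1) g = 5.7704


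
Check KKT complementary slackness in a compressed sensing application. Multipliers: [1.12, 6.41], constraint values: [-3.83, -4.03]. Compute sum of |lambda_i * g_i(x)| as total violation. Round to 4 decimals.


KKT complementary slackness check:
lambda_1 * g_1 = 1.12 * -3.83 = -4.2896
lambda_2 * g_2 = 6.41 * -4.03 = -25.8323
Total violation = 4.2896 + 25.8323 = 30.1219


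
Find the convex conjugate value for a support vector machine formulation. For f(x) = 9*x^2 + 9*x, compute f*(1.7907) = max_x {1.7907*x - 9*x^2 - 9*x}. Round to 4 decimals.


f*(y) = sup_x {y*x - a*x^2 - b*x} = sup_x {(y-b)*x - a*x^2}
FOC: (y - b) - 2a*x = 0 => x* = (y - b)/(2a)
x* = (1.7907 - 9)/(2*9) = -0.4005
f*(1.7907) = (y-b)^2/(4a) = (1.7907 - 9)^2/(4*9)
= 51.974/36 = 1.4437


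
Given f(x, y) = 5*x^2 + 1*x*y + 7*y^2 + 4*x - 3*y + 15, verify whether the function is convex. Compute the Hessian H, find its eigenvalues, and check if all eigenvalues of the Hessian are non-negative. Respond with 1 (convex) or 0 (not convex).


The Hessian of f(x,y) = 5*x^2 + 1*x*y + 7*y^2 + 4*x - 3*y + 15 is:
H = [[10, 1], [1, 14]]
Trace = 10 + 14 = 24
Determinant = 10*14 - (1)^2 = 139
Discriminant = (24)^2 - 4*139 = 20.0
Eigenvalues: lambda_1 = 9.7639, lambda_2 = 14.2361
The function is convex.

1


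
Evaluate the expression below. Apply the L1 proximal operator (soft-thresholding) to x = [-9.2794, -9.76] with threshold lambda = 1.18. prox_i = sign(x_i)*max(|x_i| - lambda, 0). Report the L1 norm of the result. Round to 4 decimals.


Soft-thresholding with lambda = 1.18:
prox(-9.2794) = sign(-9.2794)*max(|-9.2794| - 1.18, 0) = -8.0994
prox(-9.76) = sign(-9.76)*max(|-9.76| - 1.18, 0) = -8.58
prox(x) = [-8.0994, -8.58]
||prox(x)||_1 = 8.0994 + 8.58 = 16.6794


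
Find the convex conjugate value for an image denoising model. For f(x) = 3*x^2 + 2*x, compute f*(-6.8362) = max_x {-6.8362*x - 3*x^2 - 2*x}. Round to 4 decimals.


f*(y) = sup_x {y*x - a*x^2 - b*x} = sup_x {(y-b)*x - a*x^2}
FOC: (y - b) - 2a*x = 0 => x* = (y - b)/(2a)
x* = (-6.8362 - 2)/(2*3) = -1.4727
f*(-6.8362) = (y-b)^2/(4a) = (-6.8362 - 2)^2/(4*3)
= 78.0784/12 = 6.5065


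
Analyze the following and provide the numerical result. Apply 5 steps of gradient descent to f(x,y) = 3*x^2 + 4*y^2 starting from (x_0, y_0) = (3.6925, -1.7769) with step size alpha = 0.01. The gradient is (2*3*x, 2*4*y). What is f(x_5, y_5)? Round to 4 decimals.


Gradient descent on f(x,y) = 3*x^2 + 4*y^2.
Starting point: (3.6925, -1.7769), alpha = 0.01
Step 1: grad_x = 2*3*3.6925 = 22.155, grad_y = 2*4*-1.7769 = -14.2152
  x_1 = 3.6925 - 0.01*22.155 = 3.471
  y_1 = -1.7769 - 0.01*-14.2152 = -1.6347
Step 2: grad_x = 2*3*3.471 = 20.8257, grad_y = 2*4*-1.6347 = -13.078
  x_2 = 3.471 - 0.01*20.8257 = 3.2627
  y_2 = -1.6347 - 0.01*-13.078 = -1.504
Step 3: grad_x = 2*3*3.2627 = 19.5762, grad_y = 2*4*-1.504 = -12.0317
  x_3 = 3.2627 - 0.01*19.5762 = 3.0669
  y_3 = -1.504 - 0.01*-12.0317 = -1.3837
Step 4: grad_x = 2*3*3.0669 = 18.4016, grad_y = 2*4*-1.3837 = -11.0692
  x_4 = 3.0669 - 0.01*18.4016 = 2.8829
  y_4 = -1.3837 - 0.01*-11.0692 = -1.273
Step 5: grad_x = 2*3*2.8829 = 17.2975, grad_y = 2*4*-1.273 = -10.1837
  x_5 = 2.8829 - 0.01*17.2975 = 2.7099
  y_5 = -1.273 - 0.01*-10.1837 = -1.1711
f(2.7099, -1.1711) = 3*2.7099^2 + 4*(-1.1711)^2 = 27.5174


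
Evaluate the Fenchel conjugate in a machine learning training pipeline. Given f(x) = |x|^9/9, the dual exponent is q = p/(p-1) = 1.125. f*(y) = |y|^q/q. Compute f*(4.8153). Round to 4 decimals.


The conjugate exponent q satisfies 1/p + 1/q = 1.
p = 9, so q = 9/(9 - 1) = 1.125
|y|^q = 4.8153^1.125 = 5.8607
f*(4.8153) = 5.8607 / 1.125 = 5.2095


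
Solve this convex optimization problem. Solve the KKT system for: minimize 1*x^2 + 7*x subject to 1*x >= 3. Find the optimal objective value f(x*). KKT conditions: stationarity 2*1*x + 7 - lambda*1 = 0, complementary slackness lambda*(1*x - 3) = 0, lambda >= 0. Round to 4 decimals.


Step 1: Try lambda = 0 (constraint inactive).
x_unc = -7/(2*1) = -3.5
Check: 1*-3.5 = -3.5 < 3 -- violated!
Step 2: Constraint must be active: 1*x = 3
x* = 3/1 = 3.0
lambda = (2*1*3.0 + 7)/1 = 13.0
Step 3: Compute optimal value.
f(x*) = 1*3.0^2 + 7*3.0 = 30.0


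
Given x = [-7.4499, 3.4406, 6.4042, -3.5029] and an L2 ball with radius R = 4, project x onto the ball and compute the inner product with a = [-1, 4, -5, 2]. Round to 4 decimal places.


Step 1: Compute ||x|| (intermediates to 6 decimals).
||x|| = sqrt((-7.4499)^2 + 3.4406^2 + 6.4042^2 + (-3.5029)^2) = 10.982842
Step 2: Project.
Since ||x|| > R, scale = R/||x|| = 4/10.982842 = 0.364204, proj(x) = scale * x
proj(x) = [-2.713283, 1.25308, 2.332435, -1.27577]
Step 3: Dot product.
a^T * proj(x) = -1*(-2.713283) + 4*1.25308 - 5*2.332435 + 2*(-1.27577) = -6.4881


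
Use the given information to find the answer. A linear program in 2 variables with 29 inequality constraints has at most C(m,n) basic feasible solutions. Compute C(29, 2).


Each vertex corresponds to some choice of n active constraints out of m, so the number of vertices is at most C(m, n) = m! / (n!(m-n)!).
m = 29, n = 2
Numerator: 29 * 28
Denominator: 2! = 2
C(29, 2) = 406


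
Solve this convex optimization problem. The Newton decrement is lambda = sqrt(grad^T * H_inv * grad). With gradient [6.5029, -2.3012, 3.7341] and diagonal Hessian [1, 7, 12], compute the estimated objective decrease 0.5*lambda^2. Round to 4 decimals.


Step 1: H is diagonal, so H^(-1) * g = [6.5029, -0.3287, 0.3112].
Step 2: g^T H^(-1) g = sum_i g_i^2 / H_ii
  = (6.5029)^2/1 + (-2.3012)^2/7 + (3.7341)^2/12
  = 42.2877 + 0.7565 + 1.162 = 44.2062
Step 3: Objective decrease = 0.5 * g^T H^(-1) g = 22.1031


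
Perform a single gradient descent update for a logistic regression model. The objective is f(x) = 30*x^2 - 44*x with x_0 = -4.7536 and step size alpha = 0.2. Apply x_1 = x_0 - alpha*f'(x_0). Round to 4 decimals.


We compute the gradient at x_0 and apply the update.
f'(x) = 60*x - 44
f'(-4.7536) = 60*-4.7536 - 44 = -329.216
x_1 = -4.7536 - 0.2*-329.216 = 61.0896


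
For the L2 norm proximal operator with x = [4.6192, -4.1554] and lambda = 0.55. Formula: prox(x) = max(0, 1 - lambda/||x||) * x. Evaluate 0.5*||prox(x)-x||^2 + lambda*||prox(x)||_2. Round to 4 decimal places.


Step 1: Compute ||x||.
||x|| = 6.2132
Step 2: Compute scaling factor.
scale = max(0, 1 - 0.55/6.2132) = 0.9115
Step 3: prox(x) = [4.2103, -3.7876]
||prox(x)|| = 5.6632
Step 4: Proximal objective.
0.5*||prox-x||^2 = 0.1513
lambda*||prox|| = 3.1148
Total = 3.266


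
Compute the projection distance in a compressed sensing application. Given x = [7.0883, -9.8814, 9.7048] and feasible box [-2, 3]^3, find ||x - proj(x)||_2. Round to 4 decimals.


Project each component onto [-2, 3].
clip(7.0883) = 3.0, clip(-9.8814) = -2.0, clip(9.7048) = 3.0
Projection = [3.0, -2.0, 3.0]
Squared diffs: [16.7142, 62.1165, 44.9543]
Distance = sqrt(123.785) = 11.1259


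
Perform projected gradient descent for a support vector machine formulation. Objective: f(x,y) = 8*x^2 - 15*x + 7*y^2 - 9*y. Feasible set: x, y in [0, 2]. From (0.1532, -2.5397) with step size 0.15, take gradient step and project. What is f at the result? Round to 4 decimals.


Step 1: Compute gradient at (0.1532, -2.5397).
grad_x = 2*8*0.1532 - 15 = -12.5488
grad_y = 2*7*-2.5397 - 9 = -44.5558
Step 2: Gradient step.
x_raw = 0.1532 - 0.15*-12.5488 = 2.0355
y_raw = -2.5397 - 0.15*-44.5558 = 4.1437
Step 3: Project onto [0, 2].
x_proj = clip(2.0355) = 2.0
y_proj = clip(4.1437) = 2.0
Step 4: Evaluate f.
f(2.0, 2.0) = 12.0


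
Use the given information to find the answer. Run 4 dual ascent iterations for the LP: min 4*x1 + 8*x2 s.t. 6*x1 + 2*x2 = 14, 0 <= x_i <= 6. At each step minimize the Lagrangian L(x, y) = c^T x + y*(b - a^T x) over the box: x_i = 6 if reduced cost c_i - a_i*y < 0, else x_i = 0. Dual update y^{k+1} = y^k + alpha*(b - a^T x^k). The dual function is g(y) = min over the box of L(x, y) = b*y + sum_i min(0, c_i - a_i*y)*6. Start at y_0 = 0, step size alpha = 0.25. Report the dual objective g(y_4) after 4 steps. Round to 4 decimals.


Dual ascent for LP: min 4*x1 + 8*x2, 6*x1 + 2*x2 = 14, 0 <= x_i <= 6
Step 1: y^k = 0.0, reduced costs: (4.0, 8.0)
  x^k = (0.0, 0.0), subgradient = b - a^T x = 14.0
  y^{k+1} = 0.0 + 0.25*14.0 = 3.5
Step 2: y^k = 3.5, reduced costs: (-17.0, 1.0)
  x^k = (6.0, 0.0), subgradient = b - a^T x = -22.0
  y^{k+1} = 3.5 + 0.25*-22.0 = -2.0
Step 3: y^k = -2.0, reduced costs: (16.0, 12.0)
  x^k = (0.0, 0.0), subgradient = b - a^T x = 14.0
  y^{k+1} = -2.0 + 0.25*14.0 = 1.5
Step 4: y^k = 1.5, reduced costs: (-5.0, 5.0)
  x^k = (6.0, 0.0), subgradient = b - a^T x = -22.0
  y^{k+1} = 1.5 + 0.25*-22.0 = -4.0
Dual objective at y_4 = -4.0: reduced costs (28.0, 16.0), box minimizer x = (0.0, 0.0)
g(y_4) = b*y + (c1 - a1*y)*x1 + (c2 - a2*y)*x2 = 14*(-4.0) + 28.0*0.0 + 16.0*0.0 = -56.0 + 0.0 + 0.0 = -56.0


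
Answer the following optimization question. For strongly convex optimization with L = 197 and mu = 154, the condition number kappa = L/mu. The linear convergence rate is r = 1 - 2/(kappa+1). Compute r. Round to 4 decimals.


Step 1: Compute the condition number.
kappa = L/mu = 197/154 = 1.2792
Step 2: Compute the convergence rate.
r = 1 - 2/(kappa + 1) = 1 - 2*mu/(L + mu) = (L - mu)/(L + mu) = 43/351 = 0.1225


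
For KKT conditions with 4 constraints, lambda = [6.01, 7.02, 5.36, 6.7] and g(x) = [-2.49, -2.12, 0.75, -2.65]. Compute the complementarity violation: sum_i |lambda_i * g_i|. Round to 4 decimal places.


KKT complementary slackness check:
lambda_1 * g_1 = 6.01 * -2.49 = -14.9649
lambda_2 * g_2 = 7.02 * -2.12 = -14.8824
lambda_3 * g_3 = 5.36 * 0.75 = 4.02
lambda_4 * g_4 = 6.7 * -2.65 = -17.755
Total violation = 14.9649 + 14.8824 + 4.02 + 17.755 = 51.6223


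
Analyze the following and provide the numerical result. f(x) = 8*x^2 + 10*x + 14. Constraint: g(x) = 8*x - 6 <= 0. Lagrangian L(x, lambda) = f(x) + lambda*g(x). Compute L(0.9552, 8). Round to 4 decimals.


Step 1: Evaluate f(x).
f(0.9552) = 8*0.9552^2 + 10*0.9552 + 14 = 30.8513
Step 2: Evaluate g(x).
g(0.9552) = 8*0.9552 - 6 = 1.6416
Step 3: Compute Lagrangian.
L = 30.8513 + 8*1.6416 = 43.9841


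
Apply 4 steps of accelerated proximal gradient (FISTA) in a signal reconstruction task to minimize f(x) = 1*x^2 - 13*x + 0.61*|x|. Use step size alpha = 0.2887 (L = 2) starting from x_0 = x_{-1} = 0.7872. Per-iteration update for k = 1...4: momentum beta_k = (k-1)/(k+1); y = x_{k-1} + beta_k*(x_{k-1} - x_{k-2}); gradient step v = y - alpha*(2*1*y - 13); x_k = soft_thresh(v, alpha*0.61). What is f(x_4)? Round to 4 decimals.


FISTA on f(x) = 1*x^2 - 13*x + 0.61*|x|
L = 2, alpha = 0.2887
Iteration 1: beta = 0.0, y = 0.7872 + 0.0*(0.7872 - 0.7872) = 0.7872
  grad(y) = -11.4256, v = y - alpha*grad = 4.0858
  prox(v) = soft_thresh(4.0858, 0.1761) = 3.9097
Iteration 2: beta = 0.3333, y = 3.9097 + 0.3333*(3.9097 - 0.7872) = 4.9505
  grad(y) = -3.099, v = y - alpha*grad = 5.8452
  prox(v) = soft_thresh(5.8452, 0.1761) = 5.6691
Iteration 3: beta = 0.5, y = 5.6691 + 0.5*(5.6691 - 3.9097) = 6.5488
  grad(y) = 0.0975, v = y - alpha*grad = 6.5206
  prox(v) = soft_thresh(6.5206, 0.1761) = 6.3445
Iteration 4: beta = 0.6, y = 6.3445 + 0.6*(6.3445 - 5.6691) = 6.7498
  grad(y) = 0.4995, v = y - alpha*grad = 6.6056
  prox(v) = soft_thresh(6.6056, 0.1761) = 6.4294
f(x_4) = 1*6.4294^2 - 13*6.4294 + 0.61*|6.4294| = -38.3231


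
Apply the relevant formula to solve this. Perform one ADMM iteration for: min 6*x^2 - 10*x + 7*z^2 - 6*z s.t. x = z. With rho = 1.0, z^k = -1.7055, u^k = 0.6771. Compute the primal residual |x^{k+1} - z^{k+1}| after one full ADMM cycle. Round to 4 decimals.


ADMM iteration with rho = 1.0, z^k = -1.7055, u^k = 0.6771
Step 1: x-update.
Minimize 6*x^2 - 10*x + (1.0/2)*(x + 1.7055 + 0.6771)^2
FOC: (2*6 + 1.0)*x = 10 + 1.0*(-1.7055 - 0.6771)
x^{k+1} = 0.586
Step 2: z-update.
Minimize 7*z^2 - 6*z + (1.0/2)*(0.586 - z + 0.6771)^2
FOC: (2*7 + 1.0)*z = 6 + 1.0*(0.586 + 0.6771)
z^{k+1} = 0.4842
Step 3: u-update.
u^{k+1} = 0.6771 + 0.586 - 0.4842 = 0.7789
Step 4: Primal residual = |0.586 - 0.4842| = 0.1018


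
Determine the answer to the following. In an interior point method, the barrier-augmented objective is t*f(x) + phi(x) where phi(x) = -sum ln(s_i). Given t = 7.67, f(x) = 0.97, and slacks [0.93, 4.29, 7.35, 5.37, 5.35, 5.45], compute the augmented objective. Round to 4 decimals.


Step 1: Compute log-barrier.
ln values: [-0.0726, 1.4563, 1.9947, 1.6808, 1.6771, 1.6956]
phi = -(-0.0726 + 1.4563 + 1.9947 + 1.6808 + 1.6771 + 1.6956) = -8.432
Step 2: Compute augmented objective.
t*f(x) = 7.67*0.97 = 7.4399
Total = 7.4399 - 8.432 = -0.9921


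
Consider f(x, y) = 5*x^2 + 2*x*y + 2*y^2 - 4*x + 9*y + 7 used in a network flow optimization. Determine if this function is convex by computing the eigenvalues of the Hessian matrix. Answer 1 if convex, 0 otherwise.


The Hessian of f(x,y) = 5*x^2 + 2*x*y + 2*y^2 - 4*x + 9*y + 7 is:
H = [[10, 2], [2, 4]]
Trace = 10 + 4 = 14
Determinant = 10*4 - (2)^2 = 36
Discriminant = (14)^2 - 4*36 = 52.0
Eigenvalues: lambda_1 = 3.3944, lambda_2 = 10.6056
The function is convex.

1


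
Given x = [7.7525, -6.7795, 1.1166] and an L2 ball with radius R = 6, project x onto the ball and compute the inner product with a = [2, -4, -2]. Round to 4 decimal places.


Step 1: Compute ||x|| (intermediates to 6 decimals).
||x|| = sqrt(7.7525^2 + (-6.7795)^2 + 1.1166^2) = 10.359038
Step 2: Project.
Since ||x|| > R, scale = R/||x|| = 6/10.359038 = 0.579204, proj(x) = scale * x
proj(x) = [4.490279, -3.926714, 0.646739]
Step 3: Dot product.
a^T * proj(x) = 2*4.490279 - 4*(-3.926714) - 2*0.646739 = 23.3939


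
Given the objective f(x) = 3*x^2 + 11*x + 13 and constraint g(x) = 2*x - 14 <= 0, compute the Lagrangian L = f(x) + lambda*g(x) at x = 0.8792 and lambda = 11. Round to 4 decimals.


Step 1: Evaluate f(x).
f(0.8792) = 3*0.8792^2 + 11*0.8792 + 13 = 24.9902
Step 2: Evaluate g(x).
g(0.8792) = 2*0.8792 - 14 = -12.2416
Step 3: Compute Lagrangian.
L = 24.9902 + 11*-12.2416 = -109.6674


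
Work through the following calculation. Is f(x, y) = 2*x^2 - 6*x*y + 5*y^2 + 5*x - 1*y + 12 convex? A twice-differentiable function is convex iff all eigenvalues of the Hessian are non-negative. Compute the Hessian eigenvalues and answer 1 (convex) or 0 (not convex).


The Hessian of f(x,y) = 2*x^2 - 6*x*y + 5*y^2 + 5*x - 1*y + 12 is:
H = [[4, -6], [-6, 10]]
Trace = 4 + 10 = 14
Determinant = 4*10 - (-6)^2 = 4
Discriminant = (14)^2 - 4*4 = 180.0
Eigenvalues: lambda_1 = 0.2918, lambda_2 = 13.7082
The function is convex.

1


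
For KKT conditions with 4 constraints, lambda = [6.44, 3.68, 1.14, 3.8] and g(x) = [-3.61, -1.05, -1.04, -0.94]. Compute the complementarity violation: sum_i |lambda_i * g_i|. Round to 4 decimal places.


KKT complementary slackness check:
lambda_1 * g_1 = 6.44 * -3.61 = -23.2484
lambda_2 * g_2 = 3.68 * -1.05 = -3.864
lambda_3 * g_3 = 1.14 * -1.04 = -1.1856
lambda_4 * g_4 = 3.8 * -0.94 = -3.572
Total violation = 23.2484 + 3.864 + 1.1856 + 3.572 = 31.87


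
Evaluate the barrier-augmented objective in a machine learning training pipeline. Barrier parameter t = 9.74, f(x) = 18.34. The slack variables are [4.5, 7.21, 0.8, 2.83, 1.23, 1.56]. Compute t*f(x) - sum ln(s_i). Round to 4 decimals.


Step 1: Compute log-barrier.
ln values: [1.5041, 1.9755, -0.2231, 1.0403, 0.207, 0.4447]
phi = -(1.5041 + 1.9755 - 0.2231 + 1.0403 + 0.207 + 0.4447) = -4.9484
Step 2: Compute augmented objective.
t*f(x) = 9.74*18.34 = 178.6316
Total = 178.6316 - 4.9484 = 173.6832


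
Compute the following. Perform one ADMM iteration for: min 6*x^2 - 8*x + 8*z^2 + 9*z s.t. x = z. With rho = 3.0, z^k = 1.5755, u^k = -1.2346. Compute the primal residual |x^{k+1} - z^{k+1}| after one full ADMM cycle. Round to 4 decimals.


ADMM iteration with rho = 3.0, z^k = 1.5755, u^k = -1.2346
Step 1: x-update.
Minimize 6*x^2 - 8*x + (3.0/2)*(x - 1.5755 - 1.2346)^2
FOC: (2*6 + 3.0)*x = 8 + 3.0*(1.5755 + 1.2346)
x^{k+1} = 1.0954
Step 2: z-update.
Minimize 8*z^2 + 9*z + (3.0/2)*(1.0954 - z - 1.2346)^2
FOC: (2*8 + 3.0)*z = -9 + 3.0*(1.0954 - 1.2346)
z^{k+1} = -0.4957
Step 3: u-update.
u^{k+1} = -1.2346 + 1.0954 + 0.4957 = 0.3564
Step 4: Primal residual = |1.0954 + 0.4957| = 1.591


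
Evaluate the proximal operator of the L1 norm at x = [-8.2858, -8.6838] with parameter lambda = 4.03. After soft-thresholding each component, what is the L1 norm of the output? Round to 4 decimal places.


Soft-thresholding with lambda = 4.03:
prox(-8.2858) = sign(-8.2858)*max(|-8.2858| - 4.03, 0) = -4.2558
prox(-8.6838) = sign(-8.6838)*max(|-8.6838| - 4.03, 0) = -4.6538
prox(x) = [-4.2558, -4.6538]
||prox(x)||_1 = 4.2558 + 4.6538 = 8.9096


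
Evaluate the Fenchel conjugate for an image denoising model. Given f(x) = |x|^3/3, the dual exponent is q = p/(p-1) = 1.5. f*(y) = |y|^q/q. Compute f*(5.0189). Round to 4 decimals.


The conjugate exponent q satisfies 1/p + 1/q = 1.
p = 3, so q = 3/(3 - 1) = 1.5
|y|^q = 5.0189^1.5 = 11.2438
f*(5.0189) = 11.2438 / 1.5 = 7.4959


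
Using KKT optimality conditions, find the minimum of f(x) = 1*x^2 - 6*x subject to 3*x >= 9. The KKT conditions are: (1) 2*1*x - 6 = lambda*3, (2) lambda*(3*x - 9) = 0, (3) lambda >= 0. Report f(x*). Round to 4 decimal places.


Step 1: Try lambda = 0 (constraint inactive).
Stationarity: 2*1*x - 6 = 0
x* = 6/(2*1) = 3.0
Check constraint: 3*3.0 = 9.0 >= 9 -- satisfied.
Step 2: Compute optimal value.
f(x*) = 1*3.0^2 - 6*3.0 = -9.0


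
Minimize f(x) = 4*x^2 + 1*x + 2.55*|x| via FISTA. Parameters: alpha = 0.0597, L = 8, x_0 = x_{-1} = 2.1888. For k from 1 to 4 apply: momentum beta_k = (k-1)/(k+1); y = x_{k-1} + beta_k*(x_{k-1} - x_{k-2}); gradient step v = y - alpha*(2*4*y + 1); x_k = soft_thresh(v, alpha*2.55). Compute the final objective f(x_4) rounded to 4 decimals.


FISTA on f(x) = 4*x^2 + 1*x + 2.55*|x|
L = 8, alpha = 0.0597
Iteration 1: beta = 0.0, y = 2.1888 + 0.0*(2.1888 - 2.1888) = 2.1888
  grad(y) = 18.5104, v = y - alpha*grad = 1.0837
  prox(v) = soft_thresh(1.0837, 0.1522) = 0.9315
Iteration 2: beta = 0.3333, y = 0.9315 + 0.3333*(0.9315 - 2.1888) = 0.5124
  grad(y) = 5.0991, v = y - alpha*grad = 0.208
  prox(v) = soft_thresh(0.208, 0.1522) = 0.0557
Iteration 3: beta = 0.5, y = 0.0557 + 0.5*(0.0557 - 0.9315) = -0.3821
  grad(y) = -2.0571, v = y - alpha*grad = -0.2593
  prox(v) = soft_thresh(-0.2593, 0.1522) = -0.1071
Iteration 4: beta = 0.6, y = -0.1071 + 0.6*(-0.1071 - 0.0557) = -0.2048
  grad(y) = -0.6384, v = y - alpha*grad = -0.1667
  prox(v) = soft_thresh(-0.1667, 0.1522) = -0.0144
f(x_4) = 4*(-0.0144)^2 + 1*(-0.0144) + 2.55*|-0.0144| = 0.0232


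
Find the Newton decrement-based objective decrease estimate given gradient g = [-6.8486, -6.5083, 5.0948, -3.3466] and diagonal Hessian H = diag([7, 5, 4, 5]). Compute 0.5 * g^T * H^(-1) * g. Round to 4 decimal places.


Step 1: H is diagonal, so H^(-1) * g = [-0.9784, -1.3017, 1.2737, -0.6693].
Step 2: g^T H^(-1) g = sum_i g_i^2 / H_ii
  = (-6.8486)^2/7 + (-6.5083)^2/5 + (5.0948)^2/4 + (-3.3466)^2/5
  = 6.7005 + 8.4716 + 6.4892 + 2.2399 = 23.9013
Step 3: Objective decrease = 0.5 * g^T H^(-1) g = 11.9506


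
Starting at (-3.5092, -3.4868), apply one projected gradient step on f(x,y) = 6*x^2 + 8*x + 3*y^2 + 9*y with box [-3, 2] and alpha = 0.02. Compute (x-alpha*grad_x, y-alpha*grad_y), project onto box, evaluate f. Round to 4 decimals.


Step 1: Compute gradient at (-3.5092, -3.4868).
grad_x = 2*6*-3.5092 + 8 = -34.1104
grad_y = 2*3*-3.4868 + 9 = -11.9208
Step 2: Gradient step.
x_raw = -3.5092 - 0.02*-34.1104 = -2.827
y_raw = -3.4868 - 0.02*-11.9208 = -3.2484
Step 3: Project onto [-3, 2].
x_proj = clip(-2.827) = -2.827
y_proj = clip(-3.2484) = -3.0
Step 4: Evaluate f.
f(-2.827, -3.0) = 25.3354


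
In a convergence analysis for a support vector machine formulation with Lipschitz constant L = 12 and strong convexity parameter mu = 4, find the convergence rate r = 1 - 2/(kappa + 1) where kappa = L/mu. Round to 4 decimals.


Step 1: Compute the condition number.
kappa = L/mu = 12/4 = 3.0
Step 2: Compute the convergence rate.
r = 1 - 2/(kappa + 1) = 1 - 2*mu/(L + mu) = (L - mu)/(L + mu) = 8/16 = 0.5


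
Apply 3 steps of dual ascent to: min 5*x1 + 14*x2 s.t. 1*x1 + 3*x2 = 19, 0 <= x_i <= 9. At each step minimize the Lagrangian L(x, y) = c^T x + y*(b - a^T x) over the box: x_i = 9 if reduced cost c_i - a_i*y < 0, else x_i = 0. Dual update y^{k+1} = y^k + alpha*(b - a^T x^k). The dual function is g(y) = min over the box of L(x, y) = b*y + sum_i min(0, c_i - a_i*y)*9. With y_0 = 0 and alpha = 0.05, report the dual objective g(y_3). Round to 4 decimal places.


Dual ascent for LP: min 5*x1 + 14*x2, 1*x1 + 3*x2 = 19, 0 <= x_i <= 9
Step 1: y^k = 0.0, reduced costs: (5.0, 14.0)
  x^k = (0.0, 0.0), subgradient = b - a^T x = 19.0
  y^{k+1} = 0.0 + 0.05*19.0 = 0.95
Step 2: y^k = 0.95, reduced costs: (4.05, 11.15)
  x^k = (0.0, 0.0), subgradient = b - a^T x = 19.0
  y^{k+1} = 0.95 + 0.05*19.0 = 1.9
Step 3: y^k = 1.9, reduced costs: (3.1, 8.3)
  x^k = (0.0, 0.0), subgradient = b - a^T x = 19.0
  y^{k+1} = 1.9 + 0.05*19.0 = 2.85
Dual objective at y_3 = 2.85: reduced costs (2.15, 5.45), box minimizer x = (0.0, 0.0)
g(y_3) = b*y + (c1 - a1*y)*x1 + (c2 - a2*y)*x2 = 19*2.85 + 2.15*0.0 + 5.45*0.0 = 54.15 + 0.0 + 0.0 = 54.15


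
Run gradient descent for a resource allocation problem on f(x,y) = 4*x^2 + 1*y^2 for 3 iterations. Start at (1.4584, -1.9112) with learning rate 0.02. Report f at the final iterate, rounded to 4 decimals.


Gradient descent on f(x,y) = 4*x^2 + 1*y^2.
Starting point: (1.4584, -1.9112), alpha = 0.02
Step 1: grad_x = 2*4*1.4584 = 11.6672, grad_y = 2*1*-1.9112 = -3.8224
  x_1 = 1.4584 - 0.02*11.6672 = 1.2251
  y_1 = -1.9112 - 0.02*-3.8224 = -1.8348
Step 2: grad_x = 2*4*1.2251 = 9.8004, grad_y = 2*1*-1.8348 = -3.6695
  x_2 = 1.2251 - 0.02*9.8004 = 1.029
  y_2 = -1.8348 - 0.02*-3.6695 = -1.7614
Step 3: grad_x = 2*4*1.029 = 8.2324, grad_y = 2*1*-1.7614 = -3.5227
  x_3 = 1.029 - 0.02*8.2324 = 0.8644
  y_3 = -1.7614 - 0.02*-3.5227 = -1.6909
f(0.8644, -1.6909) = 4*0.8644^2 + 1*(-1.6909)^2 = 5.8479


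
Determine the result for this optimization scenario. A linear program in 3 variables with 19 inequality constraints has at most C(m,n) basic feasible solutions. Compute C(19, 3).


Each vertex corresponds to some choice of n active constraints out of m, so the number of vertices is at most C(m, n) = m! / (n!(m-n)!).
m = 19, n = 3
Numerator: 19 * 18 * 17
Denominator: 3! = 6
C(19, 3) = 969


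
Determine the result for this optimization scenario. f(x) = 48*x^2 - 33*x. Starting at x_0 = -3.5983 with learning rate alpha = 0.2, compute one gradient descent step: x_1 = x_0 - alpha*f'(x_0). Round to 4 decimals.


We compute the gradient at x_0 and apply the update.
f'(x) = 96*x - 33
f'(-3.5983) = 96*-3.5983 - 33 = -378.4368
x_1 = -3.5983 - 0.2*-378.4368 = 72.0891


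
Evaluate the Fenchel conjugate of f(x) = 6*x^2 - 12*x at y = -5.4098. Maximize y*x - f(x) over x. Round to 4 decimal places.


f*(y) = sup_x {y*x - a*x^2 - b*x} = sup_x {(y-b)*x - a*x^2}
FOC: (y - b) - 2a*x = 0 => x* = (y - b)/(2a)
x* = (-5.4098 + 12)/(2*6) = 0.5492
f*(-5.4098) = (y-b)^2/(4a) = (-5.4098 + 12)^2/(4*6)
= 43.4307/24 = 1.8096


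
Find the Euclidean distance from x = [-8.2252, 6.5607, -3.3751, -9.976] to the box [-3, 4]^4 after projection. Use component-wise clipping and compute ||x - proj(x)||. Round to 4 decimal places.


Project each component onto [-3, 4].
clip(-8.2252) = -3.0, clip(6.5607) = 4.0, clip(-3.3751) = -3.0, clip(-9.976) = -3.0
Projection = [-3.0, 4.0, -3.0, -3.0]
Squared diffs: [27.3027, 6.5572, 0.1407, 48.6646]
Distance = sqrt(82.6652) = 9.092


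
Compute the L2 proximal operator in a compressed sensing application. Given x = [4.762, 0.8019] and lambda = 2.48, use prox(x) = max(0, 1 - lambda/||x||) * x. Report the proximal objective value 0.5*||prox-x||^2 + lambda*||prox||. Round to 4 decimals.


Step 1: Compute ||x||.
||x|| = 4.829
Step 2: Compute scaling factor.
scale = max(0, 1 - 2.48/4.829) = 0.4864
Step 3: prox(x) = [2.3164, 0.3901]
||prox(x)|| = 2.349
Step 4: Proximal objective.
0.5*||prox-x||^2 = 3.0752
lambda*||prox|| = 5.8255
Total = 8.9008


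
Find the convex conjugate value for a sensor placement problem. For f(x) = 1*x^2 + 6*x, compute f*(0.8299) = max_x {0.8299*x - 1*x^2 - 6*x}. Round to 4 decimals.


f*(y) = sup_x {y*x - a*x^2 - b*x} = sup_x {(y-b)*x - a*x^2}
FOC: (y - b) - 2a*x = 0 => x* = (y - b)/(2a)
x* = (0.8299 - 6)/(2*1) = -2.5851
f*(0.8299) = (y-b)^2/(4a) = (0.8299 - 6)^2/(4*1)
= 26.7299/4 = 6.6825


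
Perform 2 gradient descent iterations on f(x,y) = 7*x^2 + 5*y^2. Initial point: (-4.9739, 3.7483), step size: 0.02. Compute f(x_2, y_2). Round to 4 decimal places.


Gradient descent on f(x,y) = 7*x^2 + 5*y^2.
Starting point: (-4.9739, 3.7483), alpha = 0.02
Step 1: grad_x = 2*7*-4.9739 = -69.6346, grad_y = 2*5*3.7483 = 37.483
  x_1 = -4.9739 - 0.02*-69.6346 = -3.5812
  y_1 = 3.7483 - 0.02*37.483 = 2.9986
Step 2: grad_x = 2*7*-3.5812 = -50.1369, grad_y = 2*5*2.9986 = 29.9864
  x_2 = -3.5812 - 0.02*-50.1369 = -2.5785
  y_2 = 2.9986 - 0.02*29.9864 = 2.3989
f(-2.5785, 2.3989) = 7*(-2.5785)^2 + 5*2.3989^2 = 75.3134


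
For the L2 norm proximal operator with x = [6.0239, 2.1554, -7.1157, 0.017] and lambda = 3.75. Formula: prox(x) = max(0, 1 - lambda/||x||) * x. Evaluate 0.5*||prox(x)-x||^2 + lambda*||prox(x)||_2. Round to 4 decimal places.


Step 1: Compute ||x||.
||x|| = 9.569
Step 2: Compute scaling factor.
scale = max(0, 1 - 3.75/9.569) = 0.6081
Step 3: prox(x) = [3.6632, 1.3107, -4.3271, 0.0103]
||prox(x)|| = 5.819
Step 4: Proximal objective.
0.5*||prox-x||^2 = 7.0313
lambda*||prox|| = 21.8213
Total = 28.8527


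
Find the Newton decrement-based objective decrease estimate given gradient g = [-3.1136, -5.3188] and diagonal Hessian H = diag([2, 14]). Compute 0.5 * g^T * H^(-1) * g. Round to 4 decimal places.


Step 1: H is diagonal, so H^(-1) * g = [-1.5568, -0.3799].
Step 2: g^T H^(-1) g = sum_i g_i^2 / H_ii
  = (-3.1136)^2/2 + (-5.3188)^2/14
  = 4.8473 + 2.0207 = 6.8679
Step 3: Objective decrease = 0.5 * g^T H^(-1) g = 3.434


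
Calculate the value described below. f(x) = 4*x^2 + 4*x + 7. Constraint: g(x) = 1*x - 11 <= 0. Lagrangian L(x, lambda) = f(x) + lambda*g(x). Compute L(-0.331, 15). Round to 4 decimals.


Step 1: Evaluate f(x).
f(-0.331) = 4*(-0.331)^2 + 4*(-0.331) + 7 = 6.1142
Step 2: Evaluate g(x).
g(-0.331) = 1*-0.331 - 11 = -11.331
Step 3: Compute Lagrangian.
L = 6.1142 + 15*-11.331 = -163.8508


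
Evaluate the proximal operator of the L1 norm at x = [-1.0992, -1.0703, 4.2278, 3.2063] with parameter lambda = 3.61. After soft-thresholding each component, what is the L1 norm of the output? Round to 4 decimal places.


Soft-thresholding with lambda = 3.61:
prox(-1.0992) = sign(-1.0992)*max(|-1.0992| - 3.61, 0) = 0.0
prox(-1.0703) = sign(-1.0703)*max(|-1.0703| - 3.61, 0) = 0.0
prox(4.2278) = sign(4.2278)*max(|4.2278| - 3.61, 0) = 0.6178
prox(3.2063) = sign(3.2063)*max(|3.2063| - 3.61, 0) = 0.0
prox(x) = [0.0, 0.0, 0.6178, 0.0]
||prox(x)||_1 = 0.0 + 0.0 + 0.6178 + 0.0 = 0.6178


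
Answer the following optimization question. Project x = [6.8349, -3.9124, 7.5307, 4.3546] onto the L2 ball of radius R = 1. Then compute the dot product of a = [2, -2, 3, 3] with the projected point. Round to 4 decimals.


Step 1: Compute ||x|| (intermediates to 6 decimals).
||x|| = sqrt(6.8349^2 + (-3.9124)^2 + 7.5307^2 + 4.3546^2) = 11.734424
Step 2: Project.
Since ||x|| > R, scale = R/||x|| = 1/11.734424 = 0.085219, proj(x) = scale * x
proj(x) = [0.582463, -0.333411, 0.641759, 0.371095]
Step 3: Dot product.
a^T * proj(x) = 2*0.582463 - 2*(-0.333411) + 3*0.641759 + 3*0.371095 = 4.8703


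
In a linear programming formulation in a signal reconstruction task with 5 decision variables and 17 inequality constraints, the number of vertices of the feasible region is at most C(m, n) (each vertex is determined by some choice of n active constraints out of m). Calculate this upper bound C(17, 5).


Each vertex corresponds to some choice of n active constraints out of m, so the number of vertices is at most C(m, n) = m! / (n!(m-n)!).
m = 17, n = 5
Numerator: 17 * 16 * 15 * 14 * 13
Denominator: 5! = 120
C(17, 5) = 6188


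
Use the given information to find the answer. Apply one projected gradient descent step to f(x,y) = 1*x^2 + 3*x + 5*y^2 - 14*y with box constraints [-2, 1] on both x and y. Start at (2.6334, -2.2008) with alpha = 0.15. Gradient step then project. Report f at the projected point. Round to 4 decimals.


Step 1: Compute gradient at (2.6334, -2.2008).
grad_x = 2*1*2.6334 + 3 = 8.2668
grad_y = 2*5*-2.2008 - 14 = -36.008
Step 2: Gradient step.
x_raw = 2.6334 - 0.15*8.2668 = 1.3934
y_raw = -2.2008 - 0.15*-36.008 = 3.2004
Step 3: Project onto [-2, 1].
x_proj = clip(1.3934) = 1.0
y_proj = clip(3.2004) = 1.0
Step 4: Evaluate f.
f(1.0, 1.0) = -5.0


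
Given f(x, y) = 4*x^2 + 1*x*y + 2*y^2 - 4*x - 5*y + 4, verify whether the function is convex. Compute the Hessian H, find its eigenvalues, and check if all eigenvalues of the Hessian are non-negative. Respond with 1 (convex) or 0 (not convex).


The Hessian of f(x,y) = 4*x^2 + 1*x*y + 2*y^2 - 4*x - 5*y + 4 is:
H = [[8, 1], [1, 4]]
Trace = 8 + 4 = 12
Determinant = 8*4 - (1)^2 = 31
Discriminant = (12)^2 - 4*31 = 20.0
Eigenvalues: lambda_1 = 3.7639, lambda_2 = 8.2361
The function is convex.

1


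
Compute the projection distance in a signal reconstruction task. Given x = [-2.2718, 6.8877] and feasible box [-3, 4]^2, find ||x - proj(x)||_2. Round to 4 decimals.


Project each component onto [-3, 4].
clip(-2.2718) = -2.2718, clip(6.8877) = 4.0
Projection = [-2.2718, 4.0]
Squared diffs: [0.0, 8.3388]
Distance = sqrt(8.3388) = 2.8877


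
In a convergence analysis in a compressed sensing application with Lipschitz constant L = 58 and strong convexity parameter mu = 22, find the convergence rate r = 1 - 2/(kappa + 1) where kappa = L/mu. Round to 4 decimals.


Step 1: Compute the condition number.
kappa = L/mu = 58/22 = 2.6364
Step 2: Compute the convergence rate.
r = 1 - 2/(kappa + 1) = 1 - 2*mu/(L + mu) = (L - mu)/(L + mu) = 36/80 = 0.45


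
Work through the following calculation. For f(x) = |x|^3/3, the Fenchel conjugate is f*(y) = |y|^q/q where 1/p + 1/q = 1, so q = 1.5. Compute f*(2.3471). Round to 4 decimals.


The conjugate exponent q satisfies 1/p + 1/q = 1.
p = 3, so q = 3/(3 - 1) = 1.5
|y|^q = 2.3471^1.5 = 3.5958
f*(2.3471) = 3.5958 / 1.5 = 2.3972


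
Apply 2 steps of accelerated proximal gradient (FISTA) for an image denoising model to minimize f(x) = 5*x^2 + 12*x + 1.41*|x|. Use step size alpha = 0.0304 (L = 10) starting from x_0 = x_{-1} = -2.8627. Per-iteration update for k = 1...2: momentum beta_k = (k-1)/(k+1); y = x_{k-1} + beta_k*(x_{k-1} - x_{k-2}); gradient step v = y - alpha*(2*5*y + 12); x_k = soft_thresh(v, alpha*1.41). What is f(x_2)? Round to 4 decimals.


FISTA on f(x) = 5*x^2 + 12*x + 1.41*|x|
L = 10, alpha = 0.0304
Iteration 1: beta = 0.0, y = -2.8627 + 0.0*(-2.8627 + 2.8627) = -2.8627
  grad(y) = -16.627, v = y - alpha*grad = -2.3572
  prox(v) = soft_thresh(-2.3572, 0.0429) = -2.3144
Iteration 2: beta = 0.3333, y = -2.3144 + 0.3333*(-2.3144 + 2.8627) = -2.1316
  grad(y) = -9.316, v = y - alpha*grad = -1.8484
  prox(v) = soft_thresh(-1.8484, 0.0429) = -1.8055
f(x_2) = 5*(-1.8055)^2 + 12*(-1.8055) + 1.41*|-1.8055| = -2.8209


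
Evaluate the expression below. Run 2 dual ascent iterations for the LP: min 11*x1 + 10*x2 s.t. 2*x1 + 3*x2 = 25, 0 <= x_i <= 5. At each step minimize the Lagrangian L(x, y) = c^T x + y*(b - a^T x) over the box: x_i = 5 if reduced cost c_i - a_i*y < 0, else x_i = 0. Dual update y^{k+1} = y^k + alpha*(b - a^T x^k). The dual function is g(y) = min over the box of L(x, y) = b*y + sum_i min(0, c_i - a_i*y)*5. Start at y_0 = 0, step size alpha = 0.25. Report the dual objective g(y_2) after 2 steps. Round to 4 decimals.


Dual ascent for LP: min 11*x1 + 10*x2, 2*x1 + 3*x2 = 25, 0 <= x_i <= 5
Step 1: y^k = 0.0, reduced costs: (11.0, 10.0)
  x^k = (0.0, 0.0), subgradient = b - a^T x = 25.0
  y^{k+1} = 0.0 + 0.25*25.0 = 6.25
Step 2: y^k = 6.25, reduced costs: (-1.5, -8.75)
  x^k = (5.0, 5.0), subgradient = b - a^T x = 0.0
  y^{k+1} = 6.25 + 0.25*0.0 = 6.25
Dual objective at y_2 = 6.25: reduced costs (-1.5, -8.75), box minimizer x = (5.0, 5.0)
g(y_2) = b*y + (c1 - a1*y)*x1 + (c2 - a2*y)*x2 = 25*6.25 + (-1.5)*5.0 + (-8.75)*5.0 = 156.25 - 7.5 - 43.75 = 105.0


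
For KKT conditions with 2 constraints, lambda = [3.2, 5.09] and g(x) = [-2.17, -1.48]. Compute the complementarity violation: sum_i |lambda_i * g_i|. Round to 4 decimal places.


KKT complementary slackness check:
lambda_1 * g_1 = 3.2 * -2.17 = -6.944
lambda_2 * g_2 = 5.09 * -1.48 = -7.5332
Total violation = 6.944 + 7.5332 = 14.4772


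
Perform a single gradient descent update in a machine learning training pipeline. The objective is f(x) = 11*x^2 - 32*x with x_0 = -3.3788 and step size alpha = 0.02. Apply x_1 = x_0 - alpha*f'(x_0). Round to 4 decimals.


We compute the gradient at x_0 and apply the update.
f'(x) = 22*x - 32
f'(-3.3788) = 22*-3.3788 - 32 = -106.3336
x_1 = -3.3788 - 0.02*-106.3336 = -1.2521


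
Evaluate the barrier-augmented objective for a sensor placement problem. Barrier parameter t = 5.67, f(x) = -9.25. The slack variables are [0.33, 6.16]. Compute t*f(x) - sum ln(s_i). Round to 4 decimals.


Step 1: Compute log-barrier.
ln values: [-1.1087, 1.8181]
phi = -(-1.1087 + 1.8181) = -0.7094
Step 2: Compute augmented objective.
t*f(x) = 5.67*-9.25 = -52.4475
Total = -52.4475 - 0.7094 = -53.1569


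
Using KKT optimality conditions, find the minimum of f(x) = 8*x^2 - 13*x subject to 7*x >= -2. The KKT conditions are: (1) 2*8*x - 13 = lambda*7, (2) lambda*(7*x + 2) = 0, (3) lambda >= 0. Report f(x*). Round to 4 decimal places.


Step 1: Try lambda = 0 (constraint inactive).
Stationarity: 2*8*x - 13 = 0
x* = 13/(2*8) = 0.8125
Check constraint: 7*0.8125 = 5.6875 >= -2 -- satisfied.
Step 2: Compute optimal value.
f(x*) = 8*0.8125^2 - 13*0.8125 = -5.2813


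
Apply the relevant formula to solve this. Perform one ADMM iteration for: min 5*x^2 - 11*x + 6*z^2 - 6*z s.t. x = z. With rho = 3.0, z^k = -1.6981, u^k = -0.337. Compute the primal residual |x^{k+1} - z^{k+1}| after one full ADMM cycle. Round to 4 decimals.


ADMM iteration with rho = 3.0, z^k = -1.6981, u^k = -0.337
Step 1: x-update.
Minimize 5*x^2 - 11*x + (3.0/2)*(x + 1.6981 - 0.337)^2
FOC: (2*5 + 3.0)*x = 11 + 3.0*(-1.6981 + 0.337)
x^{k+1} = 0.5321
Step 2: z-update.
Minimize 6*z^2 - 6*z + (3.0/2)*(0.5321 - z - 0.337)^2
FOC: (2*6 + 3.0)*z = 6 + 3.0*(0.5321 - 0.337)
z^{k+1} = 0.439
Step 3: u-update.
u^{k+1} = -0.337 + 0.5321 - 0.439 = -0.244
Step 4: Primal residual = |0.5321 - 0.439| = 0.093


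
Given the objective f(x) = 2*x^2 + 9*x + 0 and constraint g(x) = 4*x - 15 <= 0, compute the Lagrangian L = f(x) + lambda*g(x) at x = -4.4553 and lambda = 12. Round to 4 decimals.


Step 1: Evaluate f(x).
f(-4.4553) = 2*(-4.4553)^2 + 9*(-4.4553) + 0 = -0.3983
Step 2: Evaluate g(x).
g(-4.4553) = 4*-4.4553 - 15 = -32.8212
Step 3: Compute Lagrangian.
L = -0.3983 + 12*-32.8212 = -394.2527


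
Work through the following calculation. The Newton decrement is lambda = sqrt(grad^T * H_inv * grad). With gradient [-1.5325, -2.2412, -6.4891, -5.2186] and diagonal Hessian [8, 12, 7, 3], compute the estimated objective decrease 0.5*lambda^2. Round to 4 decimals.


Step 1: H is diagonal, so H^(-1) * g = [-0.1916, -0.1868, -0.927, -1.7395].
Step 2: g^T H^(-1) g = sum_i g_i^2 / H_ii
  = (-1.5325)^2/8 + (-2.2412)^2/12 + (-6.4891)^2/7 + (-5.2186)^2/3
  = 0.2936 + 0.4186 + 6.0155 + 9.0779 = 15.8056
Step 3: Objective decrease = 0.5 * g^T H^(-1) g = 7.9028


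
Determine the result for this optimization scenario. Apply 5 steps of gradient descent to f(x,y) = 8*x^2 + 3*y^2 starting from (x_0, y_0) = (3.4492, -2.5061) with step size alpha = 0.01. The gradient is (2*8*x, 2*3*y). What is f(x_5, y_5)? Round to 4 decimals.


Gradient descent on f(x,y) = 8*x^2 + 3*y^2.
Starting point: (3.4492, -2.5061), alpha = 0.01
Step 1: grad_x = 2*8*3.4492 = 55.1872, grad_y = 2*3*-2.5061 = -15.0366
  x_1 = 3.4492 - 0.01*55.1872 = 2.8973
  y_1 = -2.5061 - 0.01*-15.0366 = -2.3557
Step 2: grad_x = 2*8*2.8973 = 46.3572, grad_y = 2*3*-2.3557 = -14.1344
  x_2 = 2.8973 - 0.01*46.3572 = 2.4338
  y_2 = -2.3557 - 0.01*-14.1344 = -2.2144
Step 3: grad_x = 2*8*2.4338 = 38.9401, grad_y = 2*3*-2.2144 = -13.2863
  x_3 = 2.4338 - 0.01*38.9401 = 2.0444
  y_3 = -2.2144 - 0.01*-13.2863 = -2.0815
Step 4: grad_x = 2*8*2.0444 = 32.7097, grad_y = 2*3*-2.0815 = -12.4892
  x_4 = 2.0444 - 0.01*32.7097 = 1.7173
  y_4 = -2.0815 - 0.01*-12.4892 = -1.9566
Step 5: grad_x = 2*8*1.7173 = 27.4761, grad_y = 2*3*-1.9566 = -11.7398
  x_5 = 1.7173 - 0.01*27.4761 = 1.4425
  y_5 = -1.9566 - 0.01*-11.7398 = -1.8392
f(1.4425, -1.8392) = 8*1.4425^2 + 3*(-1.8392)^2 = 26.7947
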